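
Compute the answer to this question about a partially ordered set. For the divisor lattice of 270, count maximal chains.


A maximal chain goes from the minimum element to a maximal element via cover relations.
Counting all min-to-max paths in the cover graph.
Total maximal chains: 20


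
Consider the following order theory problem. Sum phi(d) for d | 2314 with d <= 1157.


Divisors of 2314 up to 1157: [1, 2, 13, 26, 89, 178, 1157]
phi values: [1, 1, 12, 12, 88, 88, 1056]
Sum = 1258


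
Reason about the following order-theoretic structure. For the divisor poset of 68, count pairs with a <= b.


The order relation is {(a,b) : a <= b}, reflexive so it includes (a,a).
Examples: (1,1), (1,17), (1,2), (1,34), (1,4), ...
Total ordered pairs: 18


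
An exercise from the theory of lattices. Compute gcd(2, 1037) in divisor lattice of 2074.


In a divisor lattice, meet = gcd (greatest common divisor).
By Euclidean algorithm or factoring: gcd(2,1037) = 1


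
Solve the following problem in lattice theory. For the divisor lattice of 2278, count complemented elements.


An element a is complemented if some b has a meet b = bottom, a join b = top.
a is complemented iff gcd(a, n/a)=1, i.e. a is a unitary divisor of 2278.
Complemented elements: 1, 2, 17, 34, 67, 134, ... (2 more)
Count: 8


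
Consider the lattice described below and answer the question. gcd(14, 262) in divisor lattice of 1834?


Meet=gcd.
gcd(14,262)=2


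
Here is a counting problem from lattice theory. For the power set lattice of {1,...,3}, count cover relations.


A cover relation a -< b holds when a < b with no c strictly between.
Cover relations:
  {} -< {1}
  {} -< {2}
  {} -< {3}
  {1} -< {1,2}
  {1} -< {1,3}
  {2} -< {1,2}
  {2} -< {2,3}
  {3} -< {1,3}
  ...4 more
Total: 12


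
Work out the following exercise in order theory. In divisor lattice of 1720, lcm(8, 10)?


Join=lcm.
gcd(8,10)=2
lcm=40


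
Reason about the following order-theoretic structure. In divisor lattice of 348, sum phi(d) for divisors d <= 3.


Divisors of 348 up to 3: [1, 2, 3]
phi values: [1, 1, 2]
Sum = 4


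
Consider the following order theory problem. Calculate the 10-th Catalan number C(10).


C(n) = C(2n, n) / (n+1).
C(20, 10) = 184756
C(10) = 184756 / 11 = 16796


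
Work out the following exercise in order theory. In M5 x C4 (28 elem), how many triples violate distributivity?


Distributive law: a ^ (b v c) = (a ^ b) v (a ^ c).
Check all 28^3 = 21952 ordered triples (a,b,c).
  e.g. a=(a1,0), b=(a2,0), c=(a3,0): lhs=(a1,0) != rhs=(0,0)
  e.g. a=(a1,0), b=(a2,0), c=(a3,1): lhs=(a1,0) != rhs=(0,0)
Total violating triples: 3840


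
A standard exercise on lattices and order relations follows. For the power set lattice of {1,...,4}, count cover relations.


A cover relation a -< b holds when a < b with no c strictly between.
Cover relations:
  {} -< {1}
  {} -< {2}
  {} -< {3}
  {} -< {4}
  {1} -< {1,2}
  {1} -< {1,3}
  {1} -< {1,4}
  {2} -< {1,2}
  ...24 more
Total: 32


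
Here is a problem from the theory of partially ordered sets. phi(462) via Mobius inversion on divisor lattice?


phi(n) = n * prod_{p|n} (1 - 1/p).
Prime divisors of 462: [2, 3, 7, 11]
phi(462) = 462 * (1 - 1/2) * (1 - 1/3) * (1 - 1/7) * (1 - 1/11)
phi(462) = 120


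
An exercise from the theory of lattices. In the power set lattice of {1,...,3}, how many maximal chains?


A maximal chain goes from the minimum element to a maximal element via cover relations.
Counting all min-to-max paths in the cover graph.
Total maximal chains: 6


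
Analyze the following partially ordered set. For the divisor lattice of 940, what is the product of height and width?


Height = length of longest chain minus 1; width = size of largest antichain.
A maximum chain: 1 | 47 | 235 | 470 | 940  (height 4).
A maximum antichain: {4, 10, 94, 235}  (width 4).
Product = 4 * 4 = 16


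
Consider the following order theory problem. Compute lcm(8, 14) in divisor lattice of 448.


In a divisor lattice, join = lcm (least common multiple).
gcd(8,14) = 2
lcm(8,14) = 8*14/gcd = 112/2 = 56


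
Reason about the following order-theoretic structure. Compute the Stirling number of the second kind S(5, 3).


S(n,k) = k*S(n-1,k) + S(n-1,k-1).
S(4,3) = 6, S(4,2) = 7
S(5,3) = 3*6 + 7 = 18 + 7
S(5,3) = 25


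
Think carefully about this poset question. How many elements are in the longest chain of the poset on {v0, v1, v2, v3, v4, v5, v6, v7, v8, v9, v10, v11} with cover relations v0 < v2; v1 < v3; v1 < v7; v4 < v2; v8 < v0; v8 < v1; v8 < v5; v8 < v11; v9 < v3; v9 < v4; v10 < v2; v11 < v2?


A chain is a totally ordered subset; we count the number of elements in a maximum chain.
Compute, for each element x, the size of the longest chain ending at x:
  v6: 1
  v8: 1
  v9: 1
  v10: 1
  v0: 2
  v1: 2
  ...
A maximum chain: v8 < v0 < v2
Number of elements in the longest chain: 3


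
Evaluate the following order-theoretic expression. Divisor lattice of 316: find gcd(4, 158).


In a divisor lattice, meet = gcd (greatest common divisor).
By Euclidean algorithm or factoring: gcd(4,158) = 2


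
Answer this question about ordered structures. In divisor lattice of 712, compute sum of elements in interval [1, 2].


Interval [1,2] in divisors of 712: [1, 2]
Sum = 3


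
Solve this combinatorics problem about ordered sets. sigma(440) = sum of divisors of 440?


sigma(n) = sum of divisors.
Divisors of 440: [1, 2, 4, 5, 8, 10, 11, 20, 22, 40, 44, 55, 88, 110, 220, 440]
Sum = 1080


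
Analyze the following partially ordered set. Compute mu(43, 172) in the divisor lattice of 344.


In a divisor lattice, mu(a,b) = mu(b/a) where mu is the classical Mobius function.
b/a = 172/43 = 4
Prime factorization of 4: primes [2]
4 is not squarefree, so mu(4) = 0


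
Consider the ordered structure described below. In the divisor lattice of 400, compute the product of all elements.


Divisors of 400: [1, 2, 4, 5, 8, 10, 16, 20, 25, 40, 50, 80, 100, 200, 400]
Product = n^(d(n)/2) = 400^(15/2)
Product = 32768000000000000000


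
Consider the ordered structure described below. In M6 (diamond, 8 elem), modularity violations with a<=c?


Modular law: if a <= c then a v (b ^ c) = (a v b) ^ c.
Check all triples (a,b,c) with a <= c among 8 elements.
This lattice is modular (diamonds M_m and their chain-products are modular).
Total violating triples: 0


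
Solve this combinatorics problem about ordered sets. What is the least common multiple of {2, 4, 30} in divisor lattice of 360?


In a divisor lattice, join = lcm (least common multiple).
Compute lcm iteratively: start with first element, then lcm(current, next).
Elements: [2, 4, 30]
lcm(2,4) = 4
lcm(4,30) = 60
Final lcm = 60


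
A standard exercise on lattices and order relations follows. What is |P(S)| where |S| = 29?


Power set = 2^n.
2^29 = 536870912


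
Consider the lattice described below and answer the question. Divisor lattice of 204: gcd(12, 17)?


Meet=gcd.
gcd(12,17)=1


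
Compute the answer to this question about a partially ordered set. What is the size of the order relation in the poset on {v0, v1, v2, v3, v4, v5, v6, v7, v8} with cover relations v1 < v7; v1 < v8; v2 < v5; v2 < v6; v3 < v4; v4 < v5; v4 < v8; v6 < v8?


The order relation is {(a,b) : a <= b}, reflexive so it includes (a,a).
Examples: (v0,v0), (v1,v1), (v1,v7), (v1,v8), (v2,v2), ...
Total ordered pairs: 20


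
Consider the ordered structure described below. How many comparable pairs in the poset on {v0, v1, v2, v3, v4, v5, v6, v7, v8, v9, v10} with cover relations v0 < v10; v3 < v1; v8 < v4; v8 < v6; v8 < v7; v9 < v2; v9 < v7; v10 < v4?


A comparable pair {a,b} has a < b or b < a in the order.
Count unordered pairs where one element is strictly below the other.
Examples: {v0,v4}, {v0,v10}, {v1,v3}, {v2,v9}, ...
Total comparable pairs: 9


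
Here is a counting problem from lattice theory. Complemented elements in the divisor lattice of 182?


An element a is complemented if some b has a meet b = bottom, a join b = top.
a is complemented iff gcd(a, n/a)=1, i.e. a is a unitary divisor of 182.
Complemented elements: 1, 2, 7, 13, 14, 26, ... (2 more)
Count: 8


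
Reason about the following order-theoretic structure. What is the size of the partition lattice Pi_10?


B(n) = number of set partitions of an n-element set.
B(n) satisfies the recurrence: B(n+1) = sum_k C(n,k)*B(k).
B(10) = 115975


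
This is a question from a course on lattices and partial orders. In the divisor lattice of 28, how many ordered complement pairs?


Complement pair (a,b): a meet b = bottom, a join b = top.
Here: gcd(a,b)=1 and lcm(a,b)=28, i.e. a*b=28 with a,b coprime.
Pairs found: (1,28), (4,7), (7,4), (28,1)
Total ordered pairs: 4


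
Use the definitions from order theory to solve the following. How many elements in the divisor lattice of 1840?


Divisors of 1840: [1, 2, 4, 5, 8, 10, 16, 20, 23, 40, 46, 80, 92, 115, 184, 230, 368, 460, 920, 1840]
Count: 20


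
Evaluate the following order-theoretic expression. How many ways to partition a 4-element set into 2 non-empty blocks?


S(n,k) = k*S(n-1,k) + S(n-1,k-1).
S(3,2) = 3, S(3,1) = 1
S(4,2) = 2*3 + 1 = 6 + 1
S(4,2) = 7


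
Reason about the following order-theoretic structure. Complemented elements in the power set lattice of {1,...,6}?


An element a is complemented if some b has a meet b = bottom, a join b = top.
every subset A has complement S\A, so all elements are complemented.
Complemented elements: {}, {1}, {2}, {3}, {4}, {5}, ... (58 more)
Count: 64


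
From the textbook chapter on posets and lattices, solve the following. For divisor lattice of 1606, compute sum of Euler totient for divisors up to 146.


Divisors of 1606 up to 146: [1, 2, 11, 22, 73, 146]
phi values: [1, 1, 10, 10, 72, 72]
Sum = 166


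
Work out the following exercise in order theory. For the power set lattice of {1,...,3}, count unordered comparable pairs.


A comparable pair {a,b} has a < b or b < a in the order.
Count unordered pairs where one element is strictly below the other.
Examples: {{},{1}}, {{},{2}}, {{},{3}}, {{},{1,2}}, ...
Total comparable pairs: 19


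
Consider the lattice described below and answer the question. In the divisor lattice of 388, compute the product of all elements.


Divisors of 388: [1, 2, 4, 97, 194, 388]
Product = n^(d(n)/2) = 388^(6/2)
Product = 58411072


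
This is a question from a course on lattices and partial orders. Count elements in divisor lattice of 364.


Divisors of 364: [1, 2, 4, 7, 13, 14, 26, 28, 52, 91, 182, 364]
Count: 12


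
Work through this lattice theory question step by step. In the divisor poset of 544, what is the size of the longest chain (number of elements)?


A chain is a totally ordered subset; we count the number of elements in a maximum chain.
Compute, for each element x, the size of the longest chain ending at x:
  1: 1
  2: 2
  17: 2
  4: 3
  8: 4
  34: 3
  ...
A maximum chain: 1 < 2 < 4 < 8 < 16 < 32 < 544
Number of elements in the longest chain: 7


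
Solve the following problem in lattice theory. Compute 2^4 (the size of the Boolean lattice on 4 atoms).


Power set = 2^n.
2^4 = 16


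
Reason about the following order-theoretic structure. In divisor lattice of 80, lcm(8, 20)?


Join=lcm.
gcd(8,20)=4
lcm=40


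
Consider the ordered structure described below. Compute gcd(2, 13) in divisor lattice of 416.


In a divisor lattice, meet = gcd (greatest common divisor).
By Euclidean algorithm or factoring: gcd(2,13) = 1


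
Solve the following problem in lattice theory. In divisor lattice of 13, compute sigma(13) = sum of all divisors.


sigma(n) = sum of divisors.
Divisors of 13: [1, 13]
Sum = 14


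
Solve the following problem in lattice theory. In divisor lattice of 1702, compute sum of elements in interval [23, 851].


Interval [23,851] in divisors of 1702: [23, 851]
Sum = 874


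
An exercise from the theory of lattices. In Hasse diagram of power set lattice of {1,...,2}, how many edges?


A cover relation a -< b holds when a < b with no c strictly between.
Cover relations:
  {} -< {1}
  {} -< {2}
  {1} -< {1,2}
  {2} -< {1,2}
Total: 4


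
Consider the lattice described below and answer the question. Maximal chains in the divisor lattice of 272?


A maximal chain goes from the minimum element to a maximal element via cover relations.
Counting all min-to-max paths in the cover graph.
Total maximal chains: 5


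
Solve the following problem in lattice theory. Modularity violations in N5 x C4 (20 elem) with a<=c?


Modular law: if a <= c then a v (b ^ c) = (a v b) ^ c.
Check all triples (a,b,c) with a <= c among 20 elements.
  e.g. a=(a,0), b=(c,0), c=(b,0): lhs=(a,0) != rhs=(b,0)
  e.g. a=(a,0), b=(c,1), c=(b,0): lhs=(a,0) != rhs=(b,0)
Total violating triples: 40


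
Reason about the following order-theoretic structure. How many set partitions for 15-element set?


B(n) = number of set partitions of an n-element set.
B(n) satisfies the recurrence: B(n+1) = sum_k C(n,k)*B(k).
B(15) = 1382958545


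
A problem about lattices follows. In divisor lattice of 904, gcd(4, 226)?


Meet=gcd.
gcd(4,226)=2


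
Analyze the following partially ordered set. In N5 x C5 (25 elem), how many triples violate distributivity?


Distributive law: a ^ (b v c) = (a ^ b) v (a ^ c).
Check all 25^3 = 15625 ordered triples (a,b,c).
  e.g. a=(b,0), b=(a,0), c=(c,0): lhs=(b,0) != rhs=(a,0)
  e.g. a=(b,0), b=(a,0), c=(c,1): lhs=(b,0) != rhs=(a,0)
Total violating triples: 250


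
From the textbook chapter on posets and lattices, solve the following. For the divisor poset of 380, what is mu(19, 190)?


In a divisor lattice, mu(a,b) = mu(b/a) where mu is the classical Mobius function.
b/a = 190/19 = 10
Prime factorization of 10: primes [2, 5]
10 is squarefree with 2 prime factor(s), so mu(10) = (-1)^2 = 1


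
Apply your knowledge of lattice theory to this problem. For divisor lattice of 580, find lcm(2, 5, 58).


In a divisor lattice, join = lcm (least common multiple).
Compute lcm iteratively: start with first element, then lcm(current, next).
Elements: [2, 5, 58]
lcm(2,5) = 10
lcm(10,58) = 290
Final lcm = 290


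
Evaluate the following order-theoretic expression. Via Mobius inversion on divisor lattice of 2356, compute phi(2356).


phi(n) = n * prod_{p|n} (1 - 1/p).
Prime divisors of 2356: [2, 19, 31]
phi(2356) = 2356 * (1 - 1/2) * (1 - 1/19) * (1 - 1/31)
phi(2356) = 1080


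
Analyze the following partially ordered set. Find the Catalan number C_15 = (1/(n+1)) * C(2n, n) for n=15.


C(n) = C(2n, n) / (n+1).
C(30, 15) = 155117520
C(15) = 155117520 / 16 = 9694845


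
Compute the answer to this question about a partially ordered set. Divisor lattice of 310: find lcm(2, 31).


In a divisor lattice, join = lcm (least common multiple).
gcd(2,31) = 1
lcm(2,31) = 2*31/gcd = 62/1 = 62


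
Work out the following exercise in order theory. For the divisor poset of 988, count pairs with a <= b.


The order relation is {(a,b) : a <= b}, reflexive so it includes (a,a).
Examples: (1,1), (1,13), (1,19), (1,2), (1,247), ...
Total ordered pairs: 54


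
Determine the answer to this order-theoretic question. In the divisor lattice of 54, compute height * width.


Height = length of longest chain minus 1; width = size of largest antichain.
A maximum chain: 1 | 3 | 9 | 27 | 54  (height 4).
A maximum antichain: {2, 3}  (width 2).
Product = 4 * 2 = 8


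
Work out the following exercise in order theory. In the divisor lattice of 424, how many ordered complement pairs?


Complement pair (a,b): a meet b = bottom, a join b = top.
Here: gcd(a,b)=1 and lcm(a,b)=424, i.e. a*b=424 with a,b coprime.
Pairs found: (1,424), (8,53), (53,8), (424,1)
Total ordered pairs: 4


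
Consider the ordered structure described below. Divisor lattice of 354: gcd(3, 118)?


Meet=gcd.
gcd(3,118)=1


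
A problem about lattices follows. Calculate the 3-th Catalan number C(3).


C(n) = C(2n, n) / (n+1).
C(6, 3) = 20
C(3) = 20 / 4 = 5


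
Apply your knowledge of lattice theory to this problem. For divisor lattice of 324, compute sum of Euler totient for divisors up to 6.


Divisors of 324 up to 6: [1, 2, 3, 4, 6]
phi values: [1, 1, 2, 2, 2]
Sum = 8


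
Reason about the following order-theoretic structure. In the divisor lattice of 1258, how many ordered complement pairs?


Complement pair (a,b): a meet b = bottom, a join b = top.
Here: gcd(a,b)=1 and lcm(a,b)=1258, i.e. a*b=1258 with a,b coprime.
Pairs found: (1,1258), (2,629), (17,74), (34,37), ... (4 more)
Total ordered pairs: 8


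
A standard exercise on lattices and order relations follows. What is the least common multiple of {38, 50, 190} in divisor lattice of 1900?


In a divisor lattice, join = lcm (least common multiple).
Compute lcm iteratively: start with first element, then lcm(current, next).
Elements: [38, 50, 190]
lcm(38,50) = 950
lcm(950,190) = 950
Final lcm = 950


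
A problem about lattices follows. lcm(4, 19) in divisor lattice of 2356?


Join=lcm.
gcd(4,19)=1
lcm=76


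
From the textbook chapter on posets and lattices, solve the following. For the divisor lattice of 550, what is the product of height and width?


Height = length of longest chain minus 1; width = size of largest antichain.
A maximum chain: 1 | 11 | 55 | 275 | 550  (height 4).
A maximum antichain: {10, 22, 25, 55}  (width 4).
Product = 4 * 4 = 16


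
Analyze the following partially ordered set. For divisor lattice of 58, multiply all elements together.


Divisors of 58: [1, 2, 29, 58]
Product = n^(d(n)/2) = 58^(4/2)
Product = 3364


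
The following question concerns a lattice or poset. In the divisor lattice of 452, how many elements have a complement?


An element a is complemented if some b has a meet b = bottom, a join b = top.
a is complemented iff gcd(a, n/a)=1, i.e. a is a unitary divisor of 452.
Complemented elements: 1, 4, 113, 452
Count: 4


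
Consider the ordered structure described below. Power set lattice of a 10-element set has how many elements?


Power set = 2^n.
2^10 = 1024


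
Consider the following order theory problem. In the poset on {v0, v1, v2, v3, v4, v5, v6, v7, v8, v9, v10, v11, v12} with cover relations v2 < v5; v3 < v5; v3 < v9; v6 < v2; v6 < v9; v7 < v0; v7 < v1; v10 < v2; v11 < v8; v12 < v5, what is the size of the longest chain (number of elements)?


A chain is a totally ordered subset; we count the number of elements in a maximum chain.
Compute, for each element x, the size of the longest chain ending at x:
  v3: 1
  v4: 1
  v6: 1
  v7: 1
  v10: 1
  v11: 1
  ...
A maximum chain: v6 < v2 < v5
Number of elements in the longest chain: 3


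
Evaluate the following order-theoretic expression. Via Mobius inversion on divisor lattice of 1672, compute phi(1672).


phi(n) = n * prod_{p|n} (1 - 1/p).
Prime divisors of 1672: [2, 11, 19]
phi(1672) = 1672 * (1 - 1/2) * (1 - 1/11) * (1 - 1/19)
phi(1672) = 720


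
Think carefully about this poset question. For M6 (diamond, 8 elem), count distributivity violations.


Distributive law: a ^ (b v c) = (a ^ b) v (a ^ c).
Check all 8^3 = 512 ordered triples (a,b,c).
  e.g. a=a1, b=a2, c=a3: lhs=a1 != rhs=0
  e.g. a=a1, b=a2, c=a4: lhs=a1 != rhs=0
Total violating triples: 120


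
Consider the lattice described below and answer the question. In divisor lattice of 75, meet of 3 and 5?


In a divisor lattice, meet = gcd (greatest common divisor).
By Euclidean algorithm or factoring: gcd(3,5) = 1


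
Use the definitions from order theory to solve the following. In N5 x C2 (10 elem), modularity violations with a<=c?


Modular law: if a <= c then a v (b ^ c) = (a v b) ^ c.
Check all triples (a,b,c) with a <= c among 10 elements.
  e.g. a=(a,0), b=(c,0), c=(b,0): lhs=(a,0) != rhs=(b,0)
  e.g. a=(a,0), b=(c,1), c=(b,0): lhs=(a,0) != rhs=(b,0)
Total violating triples: 6


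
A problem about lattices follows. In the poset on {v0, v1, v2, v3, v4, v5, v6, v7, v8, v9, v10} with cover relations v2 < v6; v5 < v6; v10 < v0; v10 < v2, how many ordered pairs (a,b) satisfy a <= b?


The order relation is {(a,b) : a <= b}, reflexive so it includes (a,a).
Examples: (v0,v0), (v1,v1), (v10,v0), (v10,v10), (v10,v2), ...
Total ordered pairs: 16


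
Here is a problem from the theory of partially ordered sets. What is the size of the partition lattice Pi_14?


B(n) = number of set partitions of an n-element set.
B(n) satisfies the recurrence: B(n+1) = sum_k C(n,k)*B(k).
B(14) = 190899322


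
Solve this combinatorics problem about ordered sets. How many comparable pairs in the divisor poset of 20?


A comparable pair {a,b} has a < b or b < a in the order.
Count unordered pairs where one element is strictly below the other.
Examples: {1,2}, {1,4}, {1,5}, {1,10}, ...
Total comparable pairs: 12


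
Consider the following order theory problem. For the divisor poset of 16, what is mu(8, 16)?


In a divisor lattice, mu(a,b) = mu(b/a) where mu is the classical Mobius function.
b/a = 16/8 = 2
Prime factorization of 2: primes [2]
2 is squarefree with 1 prime factor(s), so mu(2) = (-1)^1 = -1


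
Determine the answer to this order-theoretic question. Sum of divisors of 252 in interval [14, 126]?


Interval [14,126] in divisors of 252: [14, 42, 126]
Sum = 182


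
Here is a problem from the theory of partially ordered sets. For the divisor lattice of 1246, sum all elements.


sigma(n) = sum of divisors.
Divisors of 1246: [1, 2, 7, 14, 89, 178, 623, 1246]
Sum = 2160


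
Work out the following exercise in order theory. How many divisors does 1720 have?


Divisors of 1720: [1, 2, 4, 5, 8, 10, 20, 40, 43, 86, 172, 215, 344, 430, 860, 1720]
Count: 16


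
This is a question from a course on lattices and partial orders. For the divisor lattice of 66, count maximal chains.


A maximal chain goes from the minimum element to a maximal element via cover relations.
Counting all min-to-max paths in the cover graph.
Total maximal chains: 6


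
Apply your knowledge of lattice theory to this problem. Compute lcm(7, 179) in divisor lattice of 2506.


In a divisor lattice, join = lcm (least common multiple).
gcd(7,179) = 1
lcm(7,179) = 7*179/gcd = 1253/1 = 1253


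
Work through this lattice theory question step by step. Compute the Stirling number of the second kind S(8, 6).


S(n,k) = k*S(n-1,k) + S(n-1,k-1).
S(7,6) = 21, S(7,5) = 140
S(8,6) = 6*21 + 140 = 126 + 140
S(8,6) = 266


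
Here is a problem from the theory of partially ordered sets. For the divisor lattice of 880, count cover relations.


A cover relation a -< b holds when a < b with no c strictly between.
Cover relations:
  1 -< 2
  1 -< 5
  1 -< 11
  2 -< 4
  2 -< 10
  2 -< 22
  4 -< 8
  4 -< 20
  ...28 more
Total: 36


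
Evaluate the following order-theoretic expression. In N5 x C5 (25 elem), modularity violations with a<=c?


Modular law: if a <= c then a v (b ^ c) = (a v b) ^ c.
Check all triples (a,b,c) with a <= c among 25 elements.
  e.g. a=(a,0), b=(c,0), c=(b,0): lhs=(a,0) != rhs=(b,0)
  e.g. a=(a,0), b=(c,1), c=(b,0): lhs=(a,0) != rhs=(b,0)
Total violating triples: 75


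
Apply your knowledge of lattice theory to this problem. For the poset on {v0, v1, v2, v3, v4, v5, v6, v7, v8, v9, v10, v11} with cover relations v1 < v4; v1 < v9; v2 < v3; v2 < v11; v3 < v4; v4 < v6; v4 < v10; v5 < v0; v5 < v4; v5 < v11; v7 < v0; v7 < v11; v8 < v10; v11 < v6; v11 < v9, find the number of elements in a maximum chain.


A chain is a totally ordered subset; we count the number of elements in a maximum chain.
Compute, for each element x, the size of the longest chain ending at x:
  v1: 1
  v2: 1
  v5: 1
  v7: 1
  v8: 1
  v3: 2
  ...
A maximum chain: v2 < v3 < v4 < v6
Number of elements in the longest chain: 4


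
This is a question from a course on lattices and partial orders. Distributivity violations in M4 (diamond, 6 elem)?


Distributive law: a ^ (b v c) = (a ^ b) v (a ^ c).
Check all 6^3 = 216 ordered triples (a,b,c).
  e.g. a=a1, b=a2, c=a3: lhs=a1 != rhs=0
  e.g. a=a1, b=a2, c=a4: lhs=a1 != rhs=0
Total violating triples: 24


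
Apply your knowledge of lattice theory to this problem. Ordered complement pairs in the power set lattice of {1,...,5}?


Complement pair (a,b): a meet b = bottom, a join b = top.
Here: A intersect B = {} and A union B = {1,...,5}.
Pairs found: ({},{1,2,3,4,5}), ({1},{2,3,4,5}), ({2},{1,3,4,5}), ({3},{1,2,4,5}), ... (28 more)
Total ordered pairs: 32


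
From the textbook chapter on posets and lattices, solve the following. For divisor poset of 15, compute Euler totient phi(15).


phi(n) = n * prod_{p|n} (1 - 1/p).
Prime divisors of 15: [3, 5]
phi(15) = 15 * (1 - 1/3) * (1 - 1/5)
phi(15) = 8


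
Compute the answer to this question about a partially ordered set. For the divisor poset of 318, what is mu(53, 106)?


In a divisor lattice, mu(a,b) = mu(b/a) where mu is the classical Mobius function.
b/a = 106/53 = 2
Prime factorization of 2: primes [2]
2 is squarefree with 1 prime factor(s), so mu(2) = (-1)^1 = -1


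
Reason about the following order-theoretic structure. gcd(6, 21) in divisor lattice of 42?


Meet=gcd.
gcd(6,21)=3


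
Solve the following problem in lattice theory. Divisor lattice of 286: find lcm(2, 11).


In a divisor lattice, join = lcm (least common multiple).
gcd(2,11) = 1
lcm(2,11) = 2*11/gcd = 22/1 = 22


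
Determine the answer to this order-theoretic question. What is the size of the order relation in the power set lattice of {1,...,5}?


The order relation is {(a,b) : a <= b}, reflexive so it includes (a,a).
Examples: ({},{}), ({},{1,2}), ({},{1,2,3}), ({},{1,2,3,4}), ({},{1,2,3,4,5}), ...
Total ordered pairs: 243


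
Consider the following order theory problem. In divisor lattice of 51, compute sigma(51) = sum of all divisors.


sigma(n) = sum of divisors.
Divisors of 51: [1, 3, 17, 51]
Sum = 72


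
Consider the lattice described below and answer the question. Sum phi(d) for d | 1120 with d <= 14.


Divisors of 1120 up to 14: [1, 2, 4, 5, 7, 8, 10, 14]
phi values: [1, 1, 2, 4, 6, 4, 4, 6]
Sum = 28


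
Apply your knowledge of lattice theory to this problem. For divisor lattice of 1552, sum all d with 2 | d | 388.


Interval [2,388] in divisors of 1552: [2, 4, 194, 388]
Sum = 588


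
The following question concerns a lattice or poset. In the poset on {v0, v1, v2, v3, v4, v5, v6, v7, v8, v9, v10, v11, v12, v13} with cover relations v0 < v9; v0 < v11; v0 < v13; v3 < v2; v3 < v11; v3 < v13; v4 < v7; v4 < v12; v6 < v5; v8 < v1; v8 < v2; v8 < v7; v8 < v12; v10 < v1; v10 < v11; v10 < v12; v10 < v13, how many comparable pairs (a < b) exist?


A comparable pair {a,b} has a < b or b < a in the order.
Count unordered pairs where one element is strictly below the other.
Examples: {v0,v9}, {v0,v11}, {v0,v13}, {v1,v8}, ...
Total comparable pairs: 17


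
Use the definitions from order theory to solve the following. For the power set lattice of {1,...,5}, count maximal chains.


A maximal chain goes from the minimum element to a maximal element via cover relations.
Counting all min-to-max paths in the cover graph.
Total maximal chains: 120


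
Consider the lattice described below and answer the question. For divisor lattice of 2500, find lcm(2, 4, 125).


In a divisor lattice, join = lcm (least common multiple).
Compute lcm iteratively: start with first element, then lcm(current, next).
Elements: [2, 4, 125]
lcm(2,4) = 4
lcm(4,125) = 500
Final lcm = 500


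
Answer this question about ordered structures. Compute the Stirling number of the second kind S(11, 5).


S(n,k) = k*S(n-1,k) + S(n-1,k-1).
S(10,5) = 42525, S(10,4) = 34105
S(11,5) = 5*42525 + 34105 = 212625 + 34105
S(11,5) = 246730


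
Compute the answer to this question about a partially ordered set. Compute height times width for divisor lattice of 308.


Height = length of longest chain minus 1; width = size of largest antichain.
A maximum chain: 1 | 11 | 77 | 154 | 308  (height 4).
A maximum antichain: {4, 14, 22, 77}  (width 4).
Product = 4 * 4 = 16


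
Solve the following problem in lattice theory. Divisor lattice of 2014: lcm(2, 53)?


Join=lcm.
gcd(2,53)=1
lcm=106


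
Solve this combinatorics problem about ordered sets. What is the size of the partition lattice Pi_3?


B(n) = number of set partitions of an n-element set.
B(n) satisfies the recurrence: B(n+1) = sum_k C(n,k)*B(k).
B(3) = 5


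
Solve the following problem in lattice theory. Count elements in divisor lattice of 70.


Divisors of 70: [1, 2, 5, 7, 10, 14, 35, 70]
Count: 8


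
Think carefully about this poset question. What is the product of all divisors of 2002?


Divisors of 2002: [1, 2, 7, 11, 13, 14, 22, 26, 77, 91, 143, 154, 182, 286, 1001, 2002]
Product = n^(d(n)/2) = 2002^(16/2)
Product = 258055182353934343170048256


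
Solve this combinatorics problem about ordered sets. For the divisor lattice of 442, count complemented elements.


An element a is complemented if some b has a meet b = bottom, a join b = top.
a is complemented iff gcd(a, n/a)=1, i.e. a is a unitary divisor of 442.
Complemented elements: 1, 2, 13, 17, 26, 34, ... (2 more)
Count: 8


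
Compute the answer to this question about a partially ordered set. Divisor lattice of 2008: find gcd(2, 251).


In a divisor lattice, meet = gcd (greatest common divisor).
By Euclidean algorithm or factoring: gcd(2,251) = 1


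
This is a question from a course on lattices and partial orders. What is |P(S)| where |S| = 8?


Power set = 2^n.
2^8 = 256


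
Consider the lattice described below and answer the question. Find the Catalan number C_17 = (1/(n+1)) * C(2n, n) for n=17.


C(n) = C(2n, n) / (n+1).
C(34, 17) = 2333606220
C(17) = 2333606220 / 18 = 129644790


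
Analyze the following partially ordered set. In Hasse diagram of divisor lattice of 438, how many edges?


A cover relation a -< b holds when a < b with no c strictly between.
Cover relations:
  1 -< 2
  1 -< 3
  1 -< 73
  2 -< 6
  2 -< 146
  3 -< 6
  3 -< 219
  6 -< 438
  ...4 more
Total: 12


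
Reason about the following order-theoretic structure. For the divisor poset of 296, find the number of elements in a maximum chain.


A chain is a totally ordered subset; we count the number of elements in a maximum chain.
Compute, for each element x, the size of the longest chain ending at x:
  1: 1
  2: 2
  37: 2
  4: 3
  8: 4
  74: 3
  ...
A maximum chain: 1 < 2 < 4 < 8 < 296
Number of elements in the longest chain: 5


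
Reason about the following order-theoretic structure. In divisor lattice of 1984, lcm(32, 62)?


Join=lcm.
gcd(32,62)=2
lcm=992


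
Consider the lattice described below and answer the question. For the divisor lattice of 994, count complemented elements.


An element a is complemented if some b has a meet b = bottom, a join b = top.
a is complemented iff gcd(a, n/a)=1, i.e. a is a unitary divisor of 994.
Complemented elements: 1, 2, 7, 14, 71, 142, ... (2 more)
Count: 8


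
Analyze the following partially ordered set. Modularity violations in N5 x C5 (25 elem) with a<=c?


Modular law: if a <= c then a v (b ^ c) = (a v b) ^ c.
Check all triples (a,b,c) with a <= c among 25 elements.
  e.g. a=(a,0), b=(c,0), c=(b,0): lhs=(a,0) != rhs=(b,0)
  e.g. a=(a,0), b=(c,1), c=(b,0): lhs=(a,0) != rhs=(b,0)
Total violating triples: 75


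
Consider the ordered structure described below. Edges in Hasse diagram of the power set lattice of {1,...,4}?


A cover relation a -< b holds when a < b with no c strictly between.
Cover relations:
  {} -< {1}
  {} -< {2}
  {} -< {3}
  {} -< {4}
  {1} -< {1,2}
  {1} -< {1,3}
  {1} -< {1,4}
  {2} -< {1,2}
  ...24 more
Total: 32


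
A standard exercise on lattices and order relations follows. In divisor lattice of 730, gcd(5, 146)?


Meet=gcd.
gcd(5,146)=1


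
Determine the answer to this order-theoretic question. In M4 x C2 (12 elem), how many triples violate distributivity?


Distributive law: a ^ (b v c) = (a ^ b) v (a ^ c).
Check all 12^3 = 1728 ordered triples (a,b,c).
  e.g. a=(a1,0), b=(a2,0), c=(a3,0): lhs=(a1,0) != rhs=(0,0)
  e.g. a=(a1,0), b=(a2,0), c=(a3,1): lhs=(a1,0) != rhs=(0,0)
Total violating triples: 192


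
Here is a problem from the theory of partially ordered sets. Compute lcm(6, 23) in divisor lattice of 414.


In a divisor lattice, join = lcm (least common multiple).
gcd(6,23) = 1
lcm(6,23) = 6*23/gcd = 138/1 = 138


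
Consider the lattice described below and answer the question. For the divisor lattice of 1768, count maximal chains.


A maximal chain goes from the minimum element to a maximal element via cover relations.
Counting all min-to-max paths in the cover graph.
Total maximal chains: 20


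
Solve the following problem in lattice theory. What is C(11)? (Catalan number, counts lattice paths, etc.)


C(n) = C(2n, n) / (n+1).
C(22, 11) = 705432
C(11) = 705432 / 12 = 58786


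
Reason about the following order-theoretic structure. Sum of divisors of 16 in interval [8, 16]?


Interval [8,16] in divisors of 16: [8, 16]
Sum = 24


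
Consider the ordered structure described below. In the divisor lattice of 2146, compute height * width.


Height = length of longest chain minus 1; width = size of largest antichain.
A maximum chain: 1 | 37 | 1073 | 2146  (height 3).
A maximum antichain: {2, 29, 37}  (width 3).
Product = 3 * 3 = 9


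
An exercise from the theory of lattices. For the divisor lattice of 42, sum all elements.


sigma(n) = sum of divisors.
Divisors of 42: [1, 2, 3, 6, 7, 14, 21, 42]
Sum = 96


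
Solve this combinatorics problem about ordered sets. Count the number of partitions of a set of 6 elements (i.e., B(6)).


B(n) = number of set partitions of an n-element set.
B(n) satisfies the recurrence: B(n+1) = sum_k C(n,k)*B(k).
B(6) = 203


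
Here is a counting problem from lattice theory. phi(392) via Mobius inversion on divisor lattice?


phi(n) = n * prod_{p|n} (1 - 1/p).
Prime divisors of 392: [2, 7]
phi(392) = 392 * (1 - 1/2) * (1 - 1/7)
phi(392) = 168


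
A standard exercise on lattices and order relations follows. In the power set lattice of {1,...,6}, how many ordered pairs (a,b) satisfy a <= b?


The order relation is {(a,b) : a <= b}, reflexive so it includes (a,a).
Examples: ({},{}), ({},{1,2}), ({},{1,2,3}), ({},{1,2,3,4}), ({},{1,2,3,4,5}), ...
Total ordered pairs: 729


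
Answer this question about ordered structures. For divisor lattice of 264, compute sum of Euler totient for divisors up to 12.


Divisors of 264 up to 12: [1, 2, 3, 4, 6, 8, 11, 12]
phi values: [1, 1, 2, 2, 2, 4, 10, 4]
Sum = 26


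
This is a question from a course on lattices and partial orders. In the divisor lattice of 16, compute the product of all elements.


Divisors of 16: [1, 2, 4, 8, 16]
Product = n^(d(n)/2) = 16^(5/2)
Product = 1024


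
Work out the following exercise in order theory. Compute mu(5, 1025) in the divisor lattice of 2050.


In a divisor lattice, mu(a,b) = mu(b/a) where mu is the classical Mobius function.
b/a = 1025/5 = 205
Prime factorization of 205: primes [5, 41]
205 is squarefree with 2 prime factor(s), so mu(205) = (-1)^2 = 1


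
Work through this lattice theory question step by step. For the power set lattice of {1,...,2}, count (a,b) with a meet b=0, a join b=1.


Complement pair (a,b): a meet b = bottom, a join b = top.
Here: A intersect B = {} and A union B = {1,...,2}.
Pairs found: ({},{1,2}), ({1},{2}), ({2},{1}), ({1,2},{})
Total ordered pairs: 4


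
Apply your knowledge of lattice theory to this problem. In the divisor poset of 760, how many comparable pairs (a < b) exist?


A comparable pair {a,b} has a < b or b < a in the order.
Count unordered pairs where one element is strictly below the other.
Examples: {1,2}, {1,4}, {1,5}, {1,8}, ...
Total comparable pairs: 74


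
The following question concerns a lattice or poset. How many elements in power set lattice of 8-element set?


Power set = 2^n.
2^8 = 256


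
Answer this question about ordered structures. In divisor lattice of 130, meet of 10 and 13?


In a divisor lattice, meet = gcd (greatest common divisor).
By Euclidean algorithm or factoring: gcd(10,13) = 1


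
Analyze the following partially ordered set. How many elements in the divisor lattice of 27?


Divisors of 27: [1, 3, 9, 27]
Count: 4


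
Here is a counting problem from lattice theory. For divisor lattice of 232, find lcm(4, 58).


In a divisor lattice, join = lcm (least common multiple).
Compute lcm iteratively: start with first element, then lcm(current, next).
Elements: [4, 58]
lcm(4,58) = 116
Final lcm = 116


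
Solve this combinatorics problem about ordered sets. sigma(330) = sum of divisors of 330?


sigma(n) = sum of divisors.
Divisors of 330: [1, 2, 3, 5, 6, 10, 11, 15, 22, 30, 33, 55, 66, 110, 165, 330]
Sum = 864


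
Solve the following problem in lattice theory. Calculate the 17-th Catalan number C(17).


C(n) = C(2n, n) / (n+1).
C(34, 17) = 2333606220
C(17) = 2333606220 / 18 = 129644790


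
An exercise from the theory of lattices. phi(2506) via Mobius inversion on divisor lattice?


phi(n) = n * prod_{p|n} (1 - 1/p).
Prime divisors of 2506: [2, 7, 179]
phi(2506) = 2506 * (1 - 1/2) * (1 - 1/7) * (1 - 1/179)
phi(2506) = 1068


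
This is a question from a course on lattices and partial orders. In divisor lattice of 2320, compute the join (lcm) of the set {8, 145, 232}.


In a divisor lattice, join = lcm (least common multiple).
Compute lcm iteratively: start with first element, then lcm(current, next).
Elements: [8, 145, 232]
lcm(8,145) = 1160
lcm(1160,232) = 1160
Final lcm = 1160


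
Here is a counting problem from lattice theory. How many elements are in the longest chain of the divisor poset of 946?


A chain is a totally ordered subset; we count the number of elements in a maximum chain.
Compute, for each element x, the size of the longest chain ending at x:
  1: 1
  2: 2
  11: 2
  43: 2
  22: 3
  86: 3
  ...
A maximum chain: 1 < 2 < 22 < 946
Number of elements in the longest chain: 4


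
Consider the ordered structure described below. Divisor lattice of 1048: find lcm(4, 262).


In a divisor lattice, join = lcm (least common multiple).
gcd(4,262) = 2
lcm(4,262) = 4*262/gcd = 1048/2 = 524


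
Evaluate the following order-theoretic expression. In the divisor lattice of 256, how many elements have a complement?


An element a is complemented if some b has a meet b = bottom, a join b = top.
a is complemented iff gcd(a, n/a)=1, i.e. a is a unitary divisor of 256.
Complemented elements: 1, 256
Count: 2


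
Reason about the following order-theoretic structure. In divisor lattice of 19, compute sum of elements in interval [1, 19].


Interval [1,19] in divisors of 19: [1, 19]
Sum = 20


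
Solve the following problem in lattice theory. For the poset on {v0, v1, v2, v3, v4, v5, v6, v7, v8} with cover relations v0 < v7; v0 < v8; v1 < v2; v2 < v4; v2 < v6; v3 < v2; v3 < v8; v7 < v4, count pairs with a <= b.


The order relation is {(a,b) : a <= b}, reflexive so it includes (a,a).
Examples: (v0,v0), (v0,v4), (v0,v7), (v0,v8), (v1,v1), ...
Total ordered pairs: 22


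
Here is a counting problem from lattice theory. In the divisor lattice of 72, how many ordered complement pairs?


Complement pair (a,b): a meet b = bottom, a join b = top.
Here: gcd(a,b)=1 and lcm(a,b)=72, i.e. a*b=72 with a,b coprime.
Pairs found: (1,72), (8,9), (9,8), (72,1)
Total ordered pairs: 4


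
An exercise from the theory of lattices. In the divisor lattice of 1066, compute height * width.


Height = length of longest chain minus 1; width = size of largest antichain.
A maximum chain: 1 | 41 | 533 | 1066  (height 3).
A maximum antichain: {2, 13, 41}  (width 3).
Product = 3 * 3 = 9
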